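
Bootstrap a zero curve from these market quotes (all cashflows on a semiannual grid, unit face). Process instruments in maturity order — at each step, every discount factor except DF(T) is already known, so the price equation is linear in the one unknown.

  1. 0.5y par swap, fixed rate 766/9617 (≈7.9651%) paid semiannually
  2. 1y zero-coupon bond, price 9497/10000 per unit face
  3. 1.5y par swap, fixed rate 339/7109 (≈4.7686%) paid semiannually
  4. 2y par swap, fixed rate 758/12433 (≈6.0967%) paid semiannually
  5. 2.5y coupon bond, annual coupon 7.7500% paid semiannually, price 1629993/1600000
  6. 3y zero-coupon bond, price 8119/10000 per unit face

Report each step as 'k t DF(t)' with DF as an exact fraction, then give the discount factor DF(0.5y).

1 1/2 9617/10000
2 1 9497/10000
3 3/2 4661/5000
4 2 8863/10000
5 5/2 526/625
6 3 8119/10000
DF(0.5y) = 9617/10000 ≈ 0.961700

step 1 [0.5y] swap r/2=383/9617: DF=(1 − 383/9617·(0))/(1+383/9617) = 9617/10000 ≈ 0.961700
step 2 [1y] zero: DF = P = 9497/10000 ≈ 0.949700
step 3 [1.5y] swap r/2=339/14218: DF=(1 − 339/14218·(0.961700+0.949700))/(1+339/14218) = 4661/5000 ≈ 0.932200
step 4 [2y] swap r/2=379/12433: DF=(1 − 379/12433·(0.961700+0.949700+0.932200))/(1+379/12433) = 8863/10000 ≈ 0.886300
step 5 [2.5y] bond c/2=31/800: DF=(1629993/1600000 − 31/800·(0.961700+0.949700+0.932200+0.886300))/(1+31/800) = 526/625 ≈ 0.841600
step 6 [3y] zero: DF = P = 8119/10000 ≈ 0.811900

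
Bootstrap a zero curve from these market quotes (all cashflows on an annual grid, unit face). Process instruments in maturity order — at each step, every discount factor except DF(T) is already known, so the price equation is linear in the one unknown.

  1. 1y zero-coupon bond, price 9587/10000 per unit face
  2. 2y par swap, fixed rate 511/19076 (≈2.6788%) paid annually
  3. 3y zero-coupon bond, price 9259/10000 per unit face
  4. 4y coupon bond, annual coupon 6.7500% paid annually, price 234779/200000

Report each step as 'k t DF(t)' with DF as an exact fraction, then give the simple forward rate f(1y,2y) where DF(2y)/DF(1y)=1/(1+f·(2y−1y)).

step 1 [1y] zero: DF = P = 9587/10000 ≈ 0.958700
step 2 [2y] swap r/1=511/19076: DF=(1 − 511/19076·(0.958700))/(1+511/19076) = 9489/10000 ≈ 0.948900
step 3 [3y] zero: DF = P = 9259/10000 ≈ 0.925900
step 4 [4y] bond c/1=27/400: DF=(234779/200000 − 27/400·(0.958700+0.948900+0.925900))/(1+27/400) = 1841/2000 ≈ 0.920500

1 1 9587/10000
2 2 9489/10000
3 3 9259/10000
4 4 1841/2000
f(1y,2y) = ((9587/10000)/(9489/10000) − 1)/(1) = 98/9489 ≈ 1.0328%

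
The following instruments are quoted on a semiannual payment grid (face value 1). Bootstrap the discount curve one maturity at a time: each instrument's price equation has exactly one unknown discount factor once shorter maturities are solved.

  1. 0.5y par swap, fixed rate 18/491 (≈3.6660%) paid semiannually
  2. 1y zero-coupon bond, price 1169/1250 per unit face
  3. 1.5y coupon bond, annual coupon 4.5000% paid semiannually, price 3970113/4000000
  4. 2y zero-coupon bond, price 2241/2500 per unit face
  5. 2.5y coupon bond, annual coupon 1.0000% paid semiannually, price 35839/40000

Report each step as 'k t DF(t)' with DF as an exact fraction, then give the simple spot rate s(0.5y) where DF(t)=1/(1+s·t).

1 1/2 491/500
2 1 1169/1250
3 3/2 1857/2000
4 2 2241/2500
5 5/2 8729/10000
s(0.5y) = (1/(491/500) − 1)/(1/2) = 18/491 ≈ 3.6660%

step 1 [0.5y] swap r/2=9/491: DF=(1 − 9/491·(0))/(1+9/491) = 491/500 ≈ 0.982000
step 2 [1y] zero: DF = P = 1169/1250 ≈ 0.935200
step 3 [1.5y] bond c/2=9/400: DF=(3970113/4000000 − 9/400·(0.982000+0.935200))/(1+9/400) = 1857/2000 ≈ 0.928500
step 4 [2y] zero: DF = P = 2241/2500 ≈ 0.896400
step 5 [2.5y] bond c/2=1/200: DF=(35839/40000 − 1/200·(0.982000+0.935200+0.928500+0.896400))/(1+1/200) = 8729/10000 ≈ 0.872900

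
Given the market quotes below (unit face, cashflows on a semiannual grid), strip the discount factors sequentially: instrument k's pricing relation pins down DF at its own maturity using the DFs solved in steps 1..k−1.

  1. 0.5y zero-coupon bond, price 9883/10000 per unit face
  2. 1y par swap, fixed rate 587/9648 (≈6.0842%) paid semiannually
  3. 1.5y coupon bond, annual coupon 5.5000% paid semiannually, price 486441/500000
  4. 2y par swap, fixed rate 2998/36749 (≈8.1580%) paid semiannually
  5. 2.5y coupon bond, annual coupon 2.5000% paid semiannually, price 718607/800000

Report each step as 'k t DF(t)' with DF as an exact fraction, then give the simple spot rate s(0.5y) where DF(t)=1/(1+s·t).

1 1/2 9883/10000
2 1 9413/10000
3 3/2 1119/1250
4 2 8501/10000
5 5/2 4209/5000
s(0.5y) = (1/(9883/10000) − 1)/(1/2) = 234/9883 ≈ 2.3677%

step 1 [0.5y] zero: DF = P = 9883/10000 ≈ 0.988300
step 2 [1y] swap r/2=587/19296: DF=(1 − 587/19296·(0.988300))/(1+587/19296) = 9413/10000 ≈ 0.941300
step 3 [1.5y] bond c/2=11/400: DF=(486441/500000 − 11/400·(0.988300+0.941300))/(1+11/400) = 1119/1250 ≈ 0.895200
step 4 [2y] swap r/2=1499/36749: DF=(1 − 1499/36749·(0.988300+0.941300+0.895200))/(1+1499/36749) = 8501/10000 ≈ 0.850100
step 5 [2.5y] bond c/2=1/80: DF=(718607/800000 − 1/80·(0.988300+0.941300+0.895200+0.850100))/(1+1/80) = 4209/5000 ≈ 0.841800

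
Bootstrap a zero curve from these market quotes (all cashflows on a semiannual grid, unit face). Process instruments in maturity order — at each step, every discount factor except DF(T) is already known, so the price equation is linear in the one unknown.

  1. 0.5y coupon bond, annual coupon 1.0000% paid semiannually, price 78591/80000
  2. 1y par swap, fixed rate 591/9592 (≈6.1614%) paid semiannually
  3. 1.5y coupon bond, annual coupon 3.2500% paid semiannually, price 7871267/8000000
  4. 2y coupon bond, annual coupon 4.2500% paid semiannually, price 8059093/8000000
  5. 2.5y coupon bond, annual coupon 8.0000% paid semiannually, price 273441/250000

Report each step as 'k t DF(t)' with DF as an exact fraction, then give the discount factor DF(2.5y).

step 1 [0.5y] bond c/2=1/200: DF=(78591/80000 − 1/200·(0))/(1+1/200) = 391/400 ≈ 0.977500
step 2 [1y] swap r/2=591/19184: DF=(1 − 591/19184·(0.977500))/(1+591/19184) = 9409/10000 ≈ 0.940900
step 3 [1.5y] bond c/2=13/800: DF=(7871267/8000000 − 13/800·(0.977500+0.940900))/(1+13/800) = 15/16 ≈ 0.937500
step 4 [2y] bond c/2=17/800: DF=(8059093/8000000 − 17/800·(0.977500+0.940900+0.937500))/(1+17/800) = 927/1000 ≈ 0.927000
step 5 [2.5y] bond c/2=1/25: DF=(273441/250000 − 1/25·(0.977500+0.940900+0.937500+0.927000))/(1+1/25) = 4531/5000 ≈ 0.906200

1 1/2 391/400
2 1 9409/10000
3 3/2 15/16
4 2 927/1000
5 5/2 4531/5000
DF(2.5y) = 4531/5000 ≈ 0.906200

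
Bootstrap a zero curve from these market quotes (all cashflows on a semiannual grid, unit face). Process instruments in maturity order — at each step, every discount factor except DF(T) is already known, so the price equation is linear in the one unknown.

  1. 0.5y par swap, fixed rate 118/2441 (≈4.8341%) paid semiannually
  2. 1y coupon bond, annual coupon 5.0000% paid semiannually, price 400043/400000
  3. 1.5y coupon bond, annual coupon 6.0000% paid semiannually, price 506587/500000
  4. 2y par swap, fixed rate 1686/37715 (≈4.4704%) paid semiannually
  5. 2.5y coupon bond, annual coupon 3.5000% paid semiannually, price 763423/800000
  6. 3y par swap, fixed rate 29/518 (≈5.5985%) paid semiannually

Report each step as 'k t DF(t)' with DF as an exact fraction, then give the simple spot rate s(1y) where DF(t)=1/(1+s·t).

step 1 [0.5y] swap r/2=59/2441: DF=(1 − 59/2441·(0))/(1+59/2441) = 2441/2500 ≈ 0.976400
step 2 [1y] bond c/2=1/40: DF=(400043/400000 − 1/40·(0.976400))/(1+1/40) = 9519/10000 ≈ 0.951900
step 3 [1.5y] bond c/2=3/100: DF=(506587/500000 − 3/100·(0.976400+0.951900))/(1+3/100) = 371/400 ≈ 0.927500
step 4 [2y] swap r/2=843/37715: DF=(1 − 843/37715·(0.976400+0.951900+0.927500))/(1+843/37715) = 9157/10000 ≈ 0.915700
step 5 [2.5y] bond c/2=7/400: DF=(763423/800000 − 7/400·(0.976400+0.951900+0.927500+0.915700))/(1+7/400) = 873/1000 ≈ 0.873000
step 6 [3y] swap r/2=29/1036: DF=(1 − 29/1036·(0.976400+0.951900+0.927500+0.915700+0.873000))/(1+29/1036) = 8463/10000 ≈ 0.846300

1 1/2 2441/2500
2 1 9519/10000
3 3/2 371/400
4 2 9157/10000
5 5/2 873/1000
6 3 8463/10000
s(1y) = (1/(9519/10000) − 1)/(1) = 481/9519 ≈ 5.0531%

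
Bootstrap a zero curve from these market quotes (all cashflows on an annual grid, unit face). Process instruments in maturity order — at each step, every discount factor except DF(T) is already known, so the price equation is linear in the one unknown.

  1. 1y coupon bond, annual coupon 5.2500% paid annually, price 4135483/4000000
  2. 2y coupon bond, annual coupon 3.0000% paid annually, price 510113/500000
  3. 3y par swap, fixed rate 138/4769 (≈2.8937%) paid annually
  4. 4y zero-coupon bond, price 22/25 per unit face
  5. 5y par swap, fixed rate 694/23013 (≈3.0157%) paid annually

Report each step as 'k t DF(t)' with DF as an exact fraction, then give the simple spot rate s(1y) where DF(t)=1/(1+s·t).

1 1 9823/10000
2 2 9619/10000
3 3 2293/2500
4 4 22/25
5 5 2153/2500
s(1y) = (1/(9823/10000) − 1)/(1) = 177/9823 ≈ 1.8019%

step 1 [1y] bond c/1=21/400: DF=(4135483/4000000 − 21/400·(0))/(1+21/400) = 9823/10000 ≈ 0.982300
step 2 [2y] bond c/1=3/100: DF=(510113/500000 − 3/100·(0.982300))/(1+3/100) = 9619/10000 ≈ 0.961900
step 3 [3y] swap r/1=138/4769: DF=(1 − 138/4769·(0.982300+0.961900))/(1+138/4769) = 2293/2500 ≈ 0.917200
step 4 [4y] zero: DF = P = 22/25 ≈ 0.880000
step 5 [5y] swap r/1=694/23013: DF=(1 − 694/23013·(0.982300+0.961900+0.917200+0.880000))/(1+694/23013) = 2153/2500 ≈ 0.861200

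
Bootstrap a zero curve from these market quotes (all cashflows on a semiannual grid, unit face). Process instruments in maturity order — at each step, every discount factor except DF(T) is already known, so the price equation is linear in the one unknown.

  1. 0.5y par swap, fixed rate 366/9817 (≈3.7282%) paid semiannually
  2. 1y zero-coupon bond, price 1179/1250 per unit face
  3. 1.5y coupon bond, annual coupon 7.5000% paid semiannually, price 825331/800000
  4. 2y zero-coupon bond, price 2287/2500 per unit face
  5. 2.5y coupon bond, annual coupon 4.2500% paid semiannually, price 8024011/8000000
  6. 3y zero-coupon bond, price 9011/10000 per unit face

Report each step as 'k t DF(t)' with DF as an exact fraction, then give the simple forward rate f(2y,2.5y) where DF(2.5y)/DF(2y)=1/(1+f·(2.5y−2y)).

1 1/2 9817/10000
2 1 1179/1250
3 3/2 578/625
4 2 2287/2500
5 5/2 4519/5000
6 3 9011/10000
f(2y,2.5y) = ((2287/2500)/(4519/5000) − 1)/(1/2) = 110/4519 ≈ 2.4342%

step 1 [0.5y] swap r/2=183/9817: DF=(1 − 183/9817·(0))/(1+183/9817) = 9817/10000 ≈ 0.981700
step 2 [1y] zero: DF = P = 1179/1250 ≈ 0.943200
step 3 [1.5y] bond c/2=3/80: DF=(825331/800000 − 3/80·(0.981700+0.943200))/(1+3/80) = 578/625 ≈ 0.924800
step 4 [2y] zero: DF = P = 2287/2500 ≈ 0.914800
step 5 [2.5y] bond c/2=17/800: DF=(8024011/8000000 − 17/800·(0.981700+0.943200+0.924800+0.914800))/(1+17/800) = 4519/5000 ≈ 0.903800
step 6 [3y] zero: DF = P = 9011/10000 ≈ 0.901100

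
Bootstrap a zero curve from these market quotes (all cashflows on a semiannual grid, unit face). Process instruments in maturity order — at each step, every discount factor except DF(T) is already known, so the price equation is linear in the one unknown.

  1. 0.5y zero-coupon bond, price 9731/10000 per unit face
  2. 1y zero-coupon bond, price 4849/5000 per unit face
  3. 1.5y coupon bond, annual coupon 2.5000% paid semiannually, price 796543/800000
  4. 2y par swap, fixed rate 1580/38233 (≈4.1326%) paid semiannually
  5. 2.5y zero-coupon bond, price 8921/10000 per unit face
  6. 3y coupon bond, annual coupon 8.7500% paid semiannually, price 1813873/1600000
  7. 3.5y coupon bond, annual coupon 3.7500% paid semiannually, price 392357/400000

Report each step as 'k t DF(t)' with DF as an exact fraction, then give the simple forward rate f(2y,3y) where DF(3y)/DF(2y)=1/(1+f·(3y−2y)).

step 1 [0.5y] zero: DF = P = 9731/10000 ≈ 0.973100
step 2 [1y] zero: DF = P = 4849/5000 ≈ 0.969800
step 3 [1.5y] bond c/2=1/80: DF=(796543/800000 − 1/80·(0.973100+0.969800))/(1+1/80) = 4797/5000 ≈ 0.959400
step 4 [2y] swap r/2=790/38233: DF=(1 − 790/38233·(0.973100+0.969800+0.959400))/(1+790/38233) = 921/1000 ≈ 0.921000
step 5 [2.5y] zero: DF = P = 8921/10000 ≈ 0.892100
step 6 [3y] bond c/2=7/160: DF=(1813873/1600000 − 7/160·(0.973100+0.969800+0.959400+0.921000+0.892100))/(1+7/160) = 1777/2000 ≈ 0.888500
step 7 [3.5y] bond c/2=3/160: DF=(392357/400000 − 3/160·(0.973100+0.969800+0.959400+0.921000+0.892100+0.888500))/(1+3/160) = 8597/10000 ≈ 0.859700

1 1/2 9731/10000
2 1 4849/5000
3 3/2 4797/5000
4 2 921/1000
5 5/2 8921/10000
6 3 1777/2000
7 7/2 8597/10000
f(2y,3y) = ((921/1000)/(1777/2000) − 1)/(1) = 65/1777 ≈ 3.6579%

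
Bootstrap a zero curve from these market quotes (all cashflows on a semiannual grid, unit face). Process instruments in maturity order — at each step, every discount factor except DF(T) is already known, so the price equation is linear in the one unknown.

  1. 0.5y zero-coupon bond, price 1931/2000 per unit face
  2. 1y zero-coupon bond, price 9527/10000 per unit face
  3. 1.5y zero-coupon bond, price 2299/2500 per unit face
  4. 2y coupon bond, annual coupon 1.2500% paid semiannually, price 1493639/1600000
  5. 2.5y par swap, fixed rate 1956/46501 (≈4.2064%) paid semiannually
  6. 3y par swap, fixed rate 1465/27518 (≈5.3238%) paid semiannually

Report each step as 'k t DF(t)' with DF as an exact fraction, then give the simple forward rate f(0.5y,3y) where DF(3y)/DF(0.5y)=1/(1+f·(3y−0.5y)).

1 1/2 1931/2000
2 1 9527/10000
3 3/2 2299/2500
4 2 9101/10000
5 5/2 4511/5000
6 3 1707/2000
f(0.5y,3y) = ((1931/2000)/(1707/2000) − 1)/(5/2) = 448/8535 ≈ 5.2490%

step 1 [0.5y] zero: DF = P = 1931/2000 ≈ 0.965500
step 2 [1y] zero: DF = P = 9527/10000 ≈ 0.952700
step 3 [1.5y] zero: DF = P = 2299/2500 ≈ 0.919600
step 4 [2y] bond c/2=1/160: DF=(1493639/1600000 − 1/160·(0.965500+0.952700+0.919600))/(1+1/160) = 9101/10000 ≈ 0.910100
step 5 [2.5y] swap r/2=978/46501: DF=(1 − 978/46501·(0.965500+0.952700+0.919600+0.910100))/(1+978/46501) = 4511/5000 ≈ 0.902200
step 6 [3y] swap r/2=1465/55036: DF=(1 − 1465/55036·(0.965500+0.952700+0.919600+0.910100+0.902200))/(1+1465/55036) = 1707/2000 ≈ 0.853500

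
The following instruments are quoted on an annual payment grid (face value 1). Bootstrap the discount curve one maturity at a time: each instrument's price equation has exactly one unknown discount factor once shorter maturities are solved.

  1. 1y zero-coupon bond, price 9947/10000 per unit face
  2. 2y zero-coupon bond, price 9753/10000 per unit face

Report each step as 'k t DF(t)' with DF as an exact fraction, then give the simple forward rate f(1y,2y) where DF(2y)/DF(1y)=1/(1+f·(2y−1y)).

step 1 [1y] zero: DF = P = 9947/10000 ≈ 0.994700
step 2 [2y] zero: DF = P = 9753/10000 ≈ 0.975300

1 1 9947/10000
2 2 9753/10000
f(1y,2y) = ((9947/10000)/(9753/10000) − 1)/(1) = 194/9753 ≈ 1.9891%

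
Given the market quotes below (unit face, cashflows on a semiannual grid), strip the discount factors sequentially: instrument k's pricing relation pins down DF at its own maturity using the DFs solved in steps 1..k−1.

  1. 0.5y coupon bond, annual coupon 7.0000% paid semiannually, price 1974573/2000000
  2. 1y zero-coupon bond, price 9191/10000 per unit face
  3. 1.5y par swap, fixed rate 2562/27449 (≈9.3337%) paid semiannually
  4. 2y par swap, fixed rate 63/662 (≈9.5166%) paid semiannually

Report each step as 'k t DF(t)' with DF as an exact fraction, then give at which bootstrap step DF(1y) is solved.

step 1 [0.5y] bond c/2=7/200: DF=(1974573/2000000 − 7/200·(0))/(1+7/200) = 9539/10000 ≈ 0.953900
step 2 [1y] zero: DF = P = 9191/10000 ≈ 0.919100
step 3 [1.5y] swap r/2=1281/27449: DF=(1 − 1281/27449·(0.953900+0.919100))/(1+1281/27449) = 8719/10000 ≈ 0.871900
step 4 [2y] swap r/2=63/1324: DF=(1 − 63/1324·(0.953900+0.919100+0.871900))/(1+63/1324) = 8299/10000 ≈ 0.829900

1 1/2 9539/10000
2 1 9191/10000
3 3/2 8719/10000
4 2 8299/10000
DF(1y) is solved at step 2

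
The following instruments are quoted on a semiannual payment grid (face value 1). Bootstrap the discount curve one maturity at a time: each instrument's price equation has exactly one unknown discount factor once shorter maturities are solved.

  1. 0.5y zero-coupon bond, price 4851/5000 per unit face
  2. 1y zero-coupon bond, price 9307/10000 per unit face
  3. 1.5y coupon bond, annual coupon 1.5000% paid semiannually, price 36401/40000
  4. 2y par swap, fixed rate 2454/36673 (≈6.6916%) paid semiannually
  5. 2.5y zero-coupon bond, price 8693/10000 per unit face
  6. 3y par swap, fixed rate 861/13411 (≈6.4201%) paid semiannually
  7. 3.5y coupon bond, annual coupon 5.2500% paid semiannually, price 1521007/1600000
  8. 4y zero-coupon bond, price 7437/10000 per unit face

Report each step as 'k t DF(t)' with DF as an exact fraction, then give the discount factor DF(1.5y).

1 1/2 4851/5000
2 1 9307/10000
3 3/2 8891/10000
4 2 8773/10000
5 5/2 8693/10000
6 3 4139/5000
7 7/2 7891/10000
8 4 7437/10000
DF(1.5y) = 8891/10000 ≈ 0.889100

step 1 [0.5y] zero: DF = P = 4851/5000 ≈ 0.970200
step 2 [1y] zero: DF = P = 9307/10000 ≈ 0.930700
step 3 [1.5y] bond c/2=3/400: DF=(36401/40000 − 3/400·(0.970200+0.930700))/(1+3/400) = 8891/10000 ≈ 0.889100
step 4 [2y] swap r/2=1227/36673: DF=(1 − 1227/36673·(0.970200+0.930700+0.889100))/(1+1227/36673) = 8773/10000 ≈ 0.877300
step 5 [2.5y] zero: DF = P = 8693/10000 ≈ 0.869300
step 6 [3y] swap r/2=861/26822: DF=(1 − 861/26822·(0.970200+0.930700+0.889100+0.877300+0.869300))/(1+861/26822) = 4139/5000 ≈ 0.827800
step 7 [3.5y] bond c/2=21/800: DF=(1521007/1600000 − 21/800·(0.970200+0.930700+0.889100+0.877300+0.869300+0.827800))/(1+21/800) = 7891/10000 ≈ 0.789100
step 8 [4y] zero: DF = P = 7437/10000 ≈ 0.743700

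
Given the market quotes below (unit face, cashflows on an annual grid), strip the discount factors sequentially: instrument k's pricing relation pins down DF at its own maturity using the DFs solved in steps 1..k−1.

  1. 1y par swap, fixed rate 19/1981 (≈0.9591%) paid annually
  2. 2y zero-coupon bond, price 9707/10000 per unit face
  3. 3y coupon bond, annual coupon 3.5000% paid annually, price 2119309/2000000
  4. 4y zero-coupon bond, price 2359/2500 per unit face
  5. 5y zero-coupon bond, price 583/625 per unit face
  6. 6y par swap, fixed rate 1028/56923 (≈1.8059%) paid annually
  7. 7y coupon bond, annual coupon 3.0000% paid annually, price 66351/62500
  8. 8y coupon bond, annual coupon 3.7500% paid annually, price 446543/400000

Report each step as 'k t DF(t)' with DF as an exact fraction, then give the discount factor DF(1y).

1 1 1981/2000
2 2 9707/10000
3 3 383/400
4 4 2359/2500
5 5 583/625
6 6 2243/2500
7 7 8649/10000
8 8 839/1000
DF(1y) = 1981/2000 ≈ 0.990500

step 1 [1y] swap r/1=19/1981: DF=(1 − 19/1981·(0))/(1+19/1981) = 1981/2000 ≈ 0.990500
step 2 [2y] zero: DF = P = 9707/10000 ≈ 0.970700
step 3 [3y] bond c/1=7/200: DF=(2119309/2000000 − 7/200·(0.990500+0.970700))/(1+7/200) = 383/400 ≈ 0.957500
step 4 [4y] zero: DF = P = 2359/2500 ≈ 0.943600
step 5 [5y] zero: DF = P = 583/625 ≈ 0.932800
step 6 [6y] swap r/1=1028/56923: DF=(1 − 1028/56923·(0.990500+0.970700+0.957500+0.943600+0.932800))/(1+1028/56923) = 2243/2500 ≈ 0.897200
step 7 [7y] bond c/1=3/100: DF=(66351/62500 − 3/100·(0.990500+0.970700+0.957500+0.943600+0.932800+0.897200))/(1+3/100) = 8649/10000 ≈ 0.864900
step 8 [8y] bond c/1=3/80: DF=(446543/400000 − 3/80·(0.990500+0.970700+0.957500+0.943600+0.932800+0.897200+0.864900))/(1+3/80) = 839/1000 ≈ 0.839000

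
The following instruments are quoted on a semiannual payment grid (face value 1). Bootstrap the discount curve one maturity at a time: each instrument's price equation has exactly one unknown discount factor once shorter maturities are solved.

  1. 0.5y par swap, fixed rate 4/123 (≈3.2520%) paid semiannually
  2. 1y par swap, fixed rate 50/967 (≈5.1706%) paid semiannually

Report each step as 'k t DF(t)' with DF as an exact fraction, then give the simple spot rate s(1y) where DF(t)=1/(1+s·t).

1 1/2 123/125
2 1 19/20
s(1y) = (1/(19/20) − 1)/(1) = 1/19 ≈ 5.2632%

step 1 [0.5y] swap r/2=2/123: DF=(1 − 2/123·(0))/(1+2/123) = 123/125 ≈ 0.984000
step 2 [1y] swap r/2=25/967: DF=(1 − 25/967·(0.984000))/(1+25/967) = 19/20 ≈ 0.950000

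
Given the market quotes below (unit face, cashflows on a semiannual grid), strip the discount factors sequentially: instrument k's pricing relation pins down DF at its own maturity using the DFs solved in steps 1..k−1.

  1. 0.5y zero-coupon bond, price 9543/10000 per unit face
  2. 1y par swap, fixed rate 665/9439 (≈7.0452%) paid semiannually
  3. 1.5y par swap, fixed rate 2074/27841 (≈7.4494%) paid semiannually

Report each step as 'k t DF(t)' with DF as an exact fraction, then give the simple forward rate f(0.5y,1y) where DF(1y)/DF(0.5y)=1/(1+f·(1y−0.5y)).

step 1 [0.5y] zero: DF = P = 9543/10000 ≈ 0.954300
step 2 [1y] swap r/2=665/18878: DF=(1 − 665/18878·(0.954300))/(1+665/18878) = 1867/2000 ≈ 0.933500
step 3 [1.5y] swap r/2=1037/27841: DF=(1 − 1037/27841·(0.954300+0.933500))/(1+1037/27841) = 8963/10000 ≈ 0.896300

1 1/2 9543/10000
2 1 1867/2000
3 3/2 8963/10000
f(0.5y,1y) = ((9543/10000)/(1867/2000) − 1)/(1/2) = 416/9335 ≈ 4.4563%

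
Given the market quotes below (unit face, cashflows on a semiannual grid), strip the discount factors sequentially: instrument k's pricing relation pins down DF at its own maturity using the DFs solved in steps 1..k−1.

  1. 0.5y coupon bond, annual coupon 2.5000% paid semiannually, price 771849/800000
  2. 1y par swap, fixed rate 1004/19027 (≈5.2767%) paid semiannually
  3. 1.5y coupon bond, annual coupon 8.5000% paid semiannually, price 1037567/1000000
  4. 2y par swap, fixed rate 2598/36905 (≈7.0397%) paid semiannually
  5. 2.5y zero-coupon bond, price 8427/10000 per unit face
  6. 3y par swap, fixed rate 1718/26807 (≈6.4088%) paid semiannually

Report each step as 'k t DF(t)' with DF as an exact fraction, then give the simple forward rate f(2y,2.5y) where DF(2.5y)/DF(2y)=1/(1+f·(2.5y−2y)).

1 1/2 9529/10000
2 1 4749/5000
3 3/2 9177/10000
4 2 8701/10000
5 5/2 8427/10000
6 3 4141/5000
f(2y,2.5y) = ((8701/10000)/(8427/10000) − 1)/(1/2) = 548/8427 ≈ 6.5029%

step 1 [0.5y] bond c/2=1/80: DF=(771849/800000 − 1/80·(0))/(1+1/80) = 9529/10000 ≈ 0.952900
step 2 [1y] swap r/2=502/19027: DF=(1 − 502/19027·(0.952900))/(1+502/19027) = 4749/5000 ≈ 0.949800
step 3 [1.5y] bond c/2=17/400: DF=(1037567/1000000 − 17/400·(0.952900+0.949800))/(1+17/400) = 9177/10000 ≈ 0.917700
step 4 [2y] swap r/2=1299/36905: DF=(1 − 1299/36905·(0.952900+0.949800+0.917700))/(1+1299/36905) = 8701/10000 ≈ 0.870100
step 5 [2.5y] zero: DF = P = 8427/10000 ≈ 0.842700
step 6 [3y] swap r/2=859/26807: DF=(1 − 859/26807·(0.952900+0.949800+0.917700+0.870100+0.842700))/(1+859/26807) = 4141/5000 ≈ 0.828200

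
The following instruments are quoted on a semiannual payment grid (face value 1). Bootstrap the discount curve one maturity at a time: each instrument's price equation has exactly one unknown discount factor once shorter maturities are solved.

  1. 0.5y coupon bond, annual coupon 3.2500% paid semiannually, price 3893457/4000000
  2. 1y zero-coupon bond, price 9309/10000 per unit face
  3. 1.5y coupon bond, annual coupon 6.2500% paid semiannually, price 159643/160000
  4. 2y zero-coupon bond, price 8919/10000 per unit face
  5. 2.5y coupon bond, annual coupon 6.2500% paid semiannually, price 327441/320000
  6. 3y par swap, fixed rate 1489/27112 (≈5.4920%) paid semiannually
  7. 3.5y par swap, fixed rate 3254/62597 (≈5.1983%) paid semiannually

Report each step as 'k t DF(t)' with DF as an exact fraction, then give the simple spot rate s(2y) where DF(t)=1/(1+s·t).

1 1/2 4789/5000
2 1 9309/10000
3 3/2 9103/10000
4 2 8919/10000
5 5/2 2201/2500
6 3 8511/10000
7 7/2 8373/10000
s(2y) = (1/(8919/10000) − 1)/(2) = 1081/17838 ≈ 6.0601%

step 1 [0.5y] bond c/2=13/800: DF=(3893457/4000000 − 13/800·(0))/(1+13/800) = 4789/5000 ≈ 0.957800
step 2 [1y] zero: DF = P = 9309/10000 ≈ 0.930900
step 3 [1.5y] bond c/2=1/32: DF=(159643/160000 − 1/32·(0.957800+0.930900))/(1+1/32) = 9103/10000 ≈ 0.910300
step 4 [2y] zero: DF = P = 8919/10000 ≈ 0.891900
step 5 [2.5y] bond c/2=1/32: DF=(327441/320000 − 1/32·(0.957800+0.930900+0.910300+0.891900))/(1+1/32) = 2201/2500 ≈ 0.880400
step 6 [3y] swap r/2=1489/54224: DF=(1 − 1489/54224·(0.957800+0.930900+0.910300+0.891900+0.880400))/(1+1489/54224) = 8511/10000 ≈ 0.851100
step 7 [3.5y] swap r/2=1627/62597: DF=(1 − 1627/62597·(0.957800+0.930900+0.910300+0.891900+0.880400+0.851100))/(1+1627/62597) = 8373/10000 ≈ 0.837300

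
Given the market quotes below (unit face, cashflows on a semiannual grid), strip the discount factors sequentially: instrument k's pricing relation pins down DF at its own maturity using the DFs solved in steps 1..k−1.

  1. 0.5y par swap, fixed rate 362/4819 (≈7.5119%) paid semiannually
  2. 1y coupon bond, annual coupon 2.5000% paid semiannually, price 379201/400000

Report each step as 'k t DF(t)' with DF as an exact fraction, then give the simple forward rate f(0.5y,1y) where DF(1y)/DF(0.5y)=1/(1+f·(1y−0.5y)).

1 1/2 4819/5000
2 1 2311/2500
f(0.5y,1y) = ((4819/5000)/(2311/2500) − 1)/(1/2) = 197/2311 ≈ 8.5244%

step 1 [0.5y] swap r/2=181/4819: DF=(1 − 181/4819·(0))/(1+181/4819) = 4819/5000 ≈ 0.963800
step 2 [1y] bond c/2=1/80: DF=(379201/400000 − 1/80·(0.963800))/(1+1/80) = 2311/2500 ≈ 0.924400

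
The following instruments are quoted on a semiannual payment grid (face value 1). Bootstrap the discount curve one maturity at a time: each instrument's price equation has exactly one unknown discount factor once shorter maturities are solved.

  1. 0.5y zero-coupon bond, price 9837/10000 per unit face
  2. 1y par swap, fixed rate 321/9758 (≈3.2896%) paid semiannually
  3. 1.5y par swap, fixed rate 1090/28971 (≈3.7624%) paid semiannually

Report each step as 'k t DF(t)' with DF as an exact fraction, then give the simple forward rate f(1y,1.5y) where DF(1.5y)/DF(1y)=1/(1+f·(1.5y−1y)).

1 1/2 9837/10000
2 1 9679/10000
3 3/2 1891/2000
f(1y,1.5y) = ((9679/10000)/(1891/2000) − 1)/(1/2) = 448/9455 ≈ 4.7382%

step 1 [0.5y] zero: DF = P = 9837/10000 ≈ 0.983700
step 2 [1y] swap r/2=321/19516: DF=(1 − 321/19516·(0.983700))/(1+321/19516) = 9679/10000 ≈ 0.967900
step 3 [1.5y] swap r/2=545/28971: DF=(1 − 545/28971·(0.983700+0.967900))/(1+545/28971) = 1891/2000 ≈ 0.945500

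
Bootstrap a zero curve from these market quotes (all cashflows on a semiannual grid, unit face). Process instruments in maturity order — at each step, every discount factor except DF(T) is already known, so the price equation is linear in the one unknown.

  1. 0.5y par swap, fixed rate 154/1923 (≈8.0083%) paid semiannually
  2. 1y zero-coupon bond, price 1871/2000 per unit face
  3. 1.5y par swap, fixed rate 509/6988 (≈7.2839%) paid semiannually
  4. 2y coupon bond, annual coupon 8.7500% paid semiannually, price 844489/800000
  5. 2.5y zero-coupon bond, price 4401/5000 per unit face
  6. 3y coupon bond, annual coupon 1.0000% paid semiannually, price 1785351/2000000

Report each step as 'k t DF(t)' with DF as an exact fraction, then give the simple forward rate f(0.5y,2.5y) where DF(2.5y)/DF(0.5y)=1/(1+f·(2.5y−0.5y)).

step 1 [0.5y] swap r/2=77/1923: DF=(1 − 77/1923·(0))/(1+77/1923) = 1923/2000 ≈ 0.961500
step 2 [1y] zero: DF = P = 1871/2000 ≈ 0.935500
step 3 [1.5y] swap r/2=509/13976: DF=(1 − 509/13976·(0.961500+0.935500))/(1+509/13976) = 4491/5000 ≈ 0.898200
step 4 [2y] bond c/2=7/160: DF=(844489/800000 − 7/160·(0.961500+0.935500+0.898200))/(1+7/160) = 4471/5000 ≈ 0.894200
step 5 [2.5y] zero: DF = P = 4401/5000 ≈ 0.880200
step 6 [3y] bond c/2=1/200: DF=(1785351/2000000 − 1/200·(0.961500+0.935500+0.898200+0.894200+0.880200))/(1+1/200) = 1731/2000 ≈ 0.865500

1 1/2 1923/2000
2 1 1871/2000
3 3/2 4491/5000
4 2 4471/5000
5 5/2 4401/5000
6 3 1731/2000
f(0.5y,2.5y) = ((1923/2000)/(4401/5000) − 1)/(2) = 271/5868 ≈ 4.6183%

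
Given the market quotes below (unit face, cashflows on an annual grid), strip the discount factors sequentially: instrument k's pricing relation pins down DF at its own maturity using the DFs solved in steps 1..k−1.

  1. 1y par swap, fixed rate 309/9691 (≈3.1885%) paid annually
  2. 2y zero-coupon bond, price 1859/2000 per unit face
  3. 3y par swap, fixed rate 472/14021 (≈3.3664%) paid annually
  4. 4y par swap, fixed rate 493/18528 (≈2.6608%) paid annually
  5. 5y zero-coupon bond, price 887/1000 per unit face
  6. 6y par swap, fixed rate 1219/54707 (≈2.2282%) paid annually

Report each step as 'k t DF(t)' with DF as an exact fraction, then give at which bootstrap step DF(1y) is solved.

1 1 9691/10000
2 2 1859/2000
3 3 566/625
4 4 4507/5000
5 5 887/1000
6 6 8781/10000
DF(1y) is solved at step 1

step 1 [1y] swap r/1=309/9691: DF=(1 − 309/9691·(0))/(1+309/9691) = 9691/10000 ≈ 0.969100
step 2 [2y] zero: DF = P = 1859/2000 ≈ 0.929500
step 3 [3y] swap r/1=472/14021: DF=(1 − 472/14021·(0.969100+0.929500))/(1+472/14021) = 566/625 ≈ 0.905600
step 4 [4y] swap r/1=493/18528: DF=(1 − 493/18528·(0.969100+0.929500+0.905600))/(1+493/18528) = 4507/5000 ≈ 0.901400
step 5 [5y] zero: DF = P = 887/1000 ≈ 0.887000
step 6 [6y] swap r/1=1219/54707: DF=(1 − 1219/54707·(0.969100+0.929500+0.905600+0.901400+0.887000))/(1+1219/54707) = 8781/10000 ≈ 0.878100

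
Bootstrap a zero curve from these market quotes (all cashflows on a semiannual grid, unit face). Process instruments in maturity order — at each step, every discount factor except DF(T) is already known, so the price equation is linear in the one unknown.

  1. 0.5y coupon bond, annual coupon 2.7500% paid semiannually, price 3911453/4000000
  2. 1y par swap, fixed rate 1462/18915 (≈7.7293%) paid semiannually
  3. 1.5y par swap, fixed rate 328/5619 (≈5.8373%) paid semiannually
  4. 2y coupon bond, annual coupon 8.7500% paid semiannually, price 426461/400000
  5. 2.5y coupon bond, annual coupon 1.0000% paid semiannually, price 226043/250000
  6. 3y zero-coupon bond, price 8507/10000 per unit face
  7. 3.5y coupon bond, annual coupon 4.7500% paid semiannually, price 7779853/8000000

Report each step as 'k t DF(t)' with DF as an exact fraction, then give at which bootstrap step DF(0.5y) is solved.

1 1/2 4823/5000
2 1 9269/10000
3 3/2 459/500
4 2 9037/10000
5 5/2 2203/2500
6 3 8507/10000
7 7/2 2059/2500
DF(0.5y) is solved at step 1

step 1 [0.5y] bond c/2=11/800: DF=(3911453/4000000 − 11/800·(0))/(1+11/800) = 4823/5000 ≈ 0.964600
step 2 [1y] swap r/2=731/18915: DF=(1 − 731/18915·(0.964600))/(1+731/18915) = 9269/10000 ≈ 0.926900
step 3 [1.5y] swap r/2=164/5619: DF=(1 − 164/5619·(0.964600+0.926900))/(1+164/5619) = 459/500 ≈ 0.918000
step 4 [2y] bond c/2=7/160: DF=(426461/400000 − 7/160·(0.964600+0.926900+0.918000))/(1+7/160) = 9037/10000 ≈ 0.903700
step 5 [2.5y] bond c/2=1/200: DF=(226043/250000 − 1/200·(0.964600+0.926900+0.918000+0.903700))/(1+1/200) = 2203/2500 ≈ 0.881200
step 6 [3y] zero: DF = P = 8507/10000 ≈ 0.850700
step 7 [3.5y] bond c/2=19/800: DF=(7779853/8000000 − 19/800·(0.964600+0.926900+0.918000+0.903700+0.881200+0.850700))/(1+19/800) = 2059/2500 ≈ 0.823600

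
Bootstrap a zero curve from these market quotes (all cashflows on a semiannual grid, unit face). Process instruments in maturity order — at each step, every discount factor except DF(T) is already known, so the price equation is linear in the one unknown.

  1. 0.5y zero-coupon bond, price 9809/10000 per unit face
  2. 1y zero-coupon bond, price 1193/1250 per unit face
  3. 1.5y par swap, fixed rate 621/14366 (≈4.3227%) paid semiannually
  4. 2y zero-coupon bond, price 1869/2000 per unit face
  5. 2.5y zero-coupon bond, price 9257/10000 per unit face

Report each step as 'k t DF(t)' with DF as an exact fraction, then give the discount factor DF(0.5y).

1 1/2 9809/10000
2 1 1193/1250
3 3/2 9379/10000
4 2 1869/2000
5 5/2 9257/10000
DF(0.5y) = 9809/10000 ≈ 0.980900

step 1 [0.5y] zero: DF = P = 9809/10000 ≈ 0.980900
step 2 [1y] zero: DF = P = 1193/1250 ≈ 0.954400
step 3 [1.5y] swap r/2=621/28732: DF=(1 − 621/28732·(0.980900+0.954400))/(1+621/28732) = 9379/10000 ≈ 0.937900
step 4 [2y] zero: DF = P = 1869/2000 ≈ 0.934500
step 5 [2.5y] zero: DF = P = 9257/10000 ≈ 0.925700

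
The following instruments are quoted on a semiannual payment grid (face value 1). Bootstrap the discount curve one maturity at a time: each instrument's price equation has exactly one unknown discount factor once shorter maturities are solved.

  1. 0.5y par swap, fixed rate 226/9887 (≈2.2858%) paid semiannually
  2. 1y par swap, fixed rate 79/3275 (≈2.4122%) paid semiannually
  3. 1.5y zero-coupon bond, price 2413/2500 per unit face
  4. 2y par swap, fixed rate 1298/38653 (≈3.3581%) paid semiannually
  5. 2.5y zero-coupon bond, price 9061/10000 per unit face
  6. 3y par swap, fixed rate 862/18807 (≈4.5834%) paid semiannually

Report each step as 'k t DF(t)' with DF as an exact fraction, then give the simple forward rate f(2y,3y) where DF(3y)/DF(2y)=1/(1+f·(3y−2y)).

1 1/2 9887/10000
2 1 9763/10000
3 3/2 2413/2500
4 2 9351/10000
5 5/2 9061/10000
6 3 8707/10000
f(2y,3y) = ((9351/10000)/(8707/10000) − 1)/(1) = 644/8707 ≈ 7.3963%

step 1 [0.5y] swap r/2=113/9887: DF=(1 − 113/9887·(0))/(1+113/9887) = 9887/10000 ≈ 0.988700
step 2 [1y] swap r/2=79/6550: DF=(1 − 79/6550·(0.988700))/(1+79/6550) = 9763/10000 ≈ 0.976300
step 3 [1.5y] zero: DF = P = 2413/2500 ≈ 0.965200
step 4 [2y] swap r/2=649/38653: DF=(1 − 649/38653·(0.988700+0.976300+0.965200))/(1+649/38653) = 9351/10000 ≈ 0.935100
step 5 [2.5y] zero: DF = P = 9061/10000 ≈ 0.906100
step 6 [3y] swap r/2=431/18807: DF=(1 − 431/18807·(0.988700+0.976300+0.965200+0.935100+0.906100))/(1+431/18807) = 8707/10000 ≈ 0.870700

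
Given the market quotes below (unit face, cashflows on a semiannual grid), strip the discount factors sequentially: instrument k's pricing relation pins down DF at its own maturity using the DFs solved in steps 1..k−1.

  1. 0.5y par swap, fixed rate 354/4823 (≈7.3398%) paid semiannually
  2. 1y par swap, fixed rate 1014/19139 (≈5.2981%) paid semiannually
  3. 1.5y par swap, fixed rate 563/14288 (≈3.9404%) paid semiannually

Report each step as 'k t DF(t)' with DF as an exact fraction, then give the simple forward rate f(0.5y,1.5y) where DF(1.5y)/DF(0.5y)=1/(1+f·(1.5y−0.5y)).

1 1/2 4823/5000
2 1 9493/10000
3 3/2 9437/10000
f(0.5y,1.5y) = ((4823/5000)/(9437/10000) − 1)/(1) = 209/9437 ≈ 2.2147%

step 1 [0.5y] swap r/2=177/4823: DF=(1 − 177/4823·(0))/(1+177/4823) = 4823/5000 ≈ 0.964600
step 2 [1y] swap r/2=507/19139: DF=(1 − 507/19139·(0.964600))/(1+507/19139) = 9493/10000 ≈ 0.949300
step 3 [1.5y] swap r/2=563/28576: DF=(1 − 563/28576·(0.964600+0.949300))/(1+563/28576) = 9437/10000 ≈ 0.943700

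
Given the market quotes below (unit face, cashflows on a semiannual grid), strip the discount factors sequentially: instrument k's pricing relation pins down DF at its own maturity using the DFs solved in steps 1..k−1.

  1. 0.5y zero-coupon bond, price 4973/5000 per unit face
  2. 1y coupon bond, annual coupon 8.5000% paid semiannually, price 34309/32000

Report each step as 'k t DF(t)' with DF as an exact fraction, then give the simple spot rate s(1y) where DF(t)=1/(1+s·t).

1 1/2 4973/5000
2 1 9879/10000
s(1y) = (1/(9879/10000) − 1)/(1) = 121/9879 ≈ 1.2248%

step 1 [0.5y] zero: DF = P = 4973/5000 ≈ 0.994600
step 2 [1y] bond c/2=17/400: DF=(34309/32000 − 17/400·(0.994600))/(1+17/400) = 9879/10000 ≈ 0.987900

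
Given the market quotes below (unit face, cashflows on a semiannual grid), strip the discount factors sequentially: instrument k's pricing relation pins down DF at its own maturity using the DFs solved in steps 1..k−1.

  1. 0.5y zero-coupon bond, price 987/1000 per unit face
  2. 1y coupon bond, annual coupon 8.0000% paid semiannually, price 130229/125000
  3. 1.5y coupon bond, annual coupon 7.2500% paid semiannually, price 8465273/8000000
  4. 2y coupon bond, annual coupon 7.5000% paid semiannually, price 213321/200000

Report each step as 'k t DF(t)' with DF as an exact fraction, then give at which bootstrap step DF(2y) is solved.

1 1/2 987/1000
2 1 4819/5000
3 3/2 9529/10000
4 2 9231/10000
DF(2y) is solved at step 4

step 1 [0.5y] zero: DF = P = 987/1000 ≈ 0.987000
step 2 [1y] bond c/2=1/25: DF=(130229/125000 − 1/25·(0.987000))/(1+1/25) = 4819/5000 ≈ 0.963800
step 3 [1.5y] bond c/2=29/800: DF=(8465273/8000000 − 29/800·(0.987000+0.963800))/(1+29/800) = 9529/10000 ≈ 0.952900
step 4 [2y] bond c/2=3/80: DF=(213321/200000 − 3/80·(0.987000+0.963800+0.952900))/(1+3/80) = 9231/10000 ≈ 0.923100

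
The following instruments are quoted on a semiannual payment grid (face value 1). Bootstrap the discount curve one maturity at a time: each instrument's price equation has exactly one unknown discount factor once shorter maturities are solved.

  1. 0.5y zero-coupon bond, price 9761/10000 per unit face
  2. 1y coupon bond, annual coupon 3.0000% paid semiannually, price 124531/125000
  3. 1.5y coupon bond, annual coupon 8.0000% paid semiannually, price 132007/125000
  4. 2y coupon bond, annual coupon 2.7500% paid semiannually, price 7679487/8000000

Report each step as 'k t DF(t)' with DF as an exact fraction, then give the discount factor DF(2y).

1 1/2 9761/10000
2 1 9671/10000
3 3/2 9407/10000
4 2 4539/5000
DF(2y) = 4539/5000 ≈ 0.907800

step 1 [0.5y] zero: DF = P = 9761/10000 ≈ 0.976100
step 2 [1y] bond c/2=3/200: DF=(124531/125000 − 3/200·(0.976100))/(1+3/200) = 9671/10000 ≈ 0.967100
step 3 [1.5y] bond c/2=1/25: DF=(132007/125000 − 1/25·(0.976100+0.967100))/(1+1/25) = 9407/10000 ≈ 0.940700
step 4 [2y] bond c/2=11/800: DF=(7679487/8000000 − 11/800·(0.976100+0.967100+0.940700))/(1+11/800) = 4539/5000 ≈ 0.907800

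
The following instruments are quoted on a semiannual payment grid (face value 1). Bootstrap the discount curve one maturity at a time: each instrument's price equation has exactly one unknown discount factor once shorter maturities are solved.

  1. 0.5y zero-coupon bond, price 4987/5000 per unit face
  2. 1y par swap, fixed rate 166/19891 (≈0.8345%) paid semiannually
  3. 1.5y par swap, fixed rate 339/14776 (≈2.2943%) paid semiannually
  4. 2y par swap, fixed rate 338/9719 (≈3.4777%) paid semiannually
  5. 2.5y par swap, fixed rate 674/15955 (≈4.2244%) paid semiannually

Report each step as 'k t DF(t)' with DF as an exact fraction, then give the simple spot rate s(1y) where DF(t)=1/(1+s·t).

step 1 [0.5y] zero: DF = P = 4987/5000 ≈ 0.997400
step 2 [1y] swap r/2=83/19891: DF=(1 − 83/19891·(0.997400))/(1+83/19891) = 9917/10000 ≈ 0.991700
step 3 [1.5y] swap r/2=339/29552: DF=(1 − 339/29552·(0.997400+0.991700))/(1+339/29552) = 9661/10000 ≈ 0.966100
step 4 [2y] swap r/2=169/9719: DF=(1 − 169/9719·(0.997400+0.991700+0.966100))/(1+169/9719) = 2331/2500 ≈ 0.932400
step 5 [2.5y] swap r/2=337/15955: DF=(1 − 337/15955·(0.997400+0.991700+0.966100+0.932400))/(1+337/15955) = 8989/10000 ≈ 0.898900

1 1/2 4987/5000
2 1 9917/10000
3 3/2 9661/10000
4 2 2331/2500
5 5/2 8989/10000
s(1y) = (1/(9917/10000) − 1)/(1) = 83/9917 ≈ 0.8369%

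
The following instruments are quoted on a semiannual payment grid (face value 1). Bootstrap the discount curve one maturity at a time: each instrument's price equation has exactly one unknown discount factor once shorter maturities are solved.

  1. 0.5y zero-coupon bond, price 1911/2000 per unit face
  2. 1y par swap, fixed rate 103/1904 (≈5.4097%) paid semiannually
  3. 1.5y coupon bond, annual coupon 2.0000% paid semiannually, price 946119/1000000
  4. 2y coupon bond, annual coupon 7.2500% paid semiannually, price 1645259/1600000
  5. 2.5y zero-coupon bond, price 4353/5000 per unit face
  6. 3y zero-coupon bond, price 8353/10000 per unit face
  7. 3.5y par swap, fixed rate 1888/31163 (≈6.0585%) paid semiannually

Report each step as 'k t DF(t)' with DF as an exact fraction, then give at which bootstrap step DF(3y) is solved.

step 1 [0.5y] zero: DF = P = 1911/2000 ≈ 0.955500
step 2 [1y] swap r/2=103/3808: DF=(1 − 103/3808·(0.955500))/(1+103/3808) = 1897/2000 ≈ 0.948500
step 3 [1.5y] bond c/2=1/100: DF=(946119/1000000 − 1/100·(0.955500+0.948500))/(1+1/100) = 9179/10000 ≈ 0.917900
step 4 [2y] bond c/2=29/800: DF=(1645259/1600000 − 29/800·(0.955500+0.948500+0.917900))/(1+29/800) = 1117/1250 ≈ 0.893600
step 5 [2.5y] zero: DF = P = 4353/5000 ≈ 0.870600
step 6 [3y] zero: DF = P = 8353/10000 ≈ 0.835300
step 7 [3.5y] swap r/2=944/31163: DF=(1 − 944/31163·(0.955500+0.948500+0.917900+0.893600+0.870600+0.835300))/(1+944/31163) = 507/625 ≈ 0.811200

1 1/2 1911/2000
2 1 1897/2000
3 3/2 9179/10000
4 2 1117/1250
5 5/2 4353/5000
6 3 8353/10000
7 7/2 507/625
DF(3y) is solved at step 6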